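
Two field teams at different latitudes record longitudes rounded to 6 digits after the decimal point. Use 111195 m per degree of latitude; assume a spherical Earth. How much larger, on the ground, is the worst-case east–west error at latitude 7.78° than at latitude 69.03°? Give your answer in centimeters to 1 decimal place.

Rounding to 6 decimal places leaves the longitude within ±5e-07° of the true value.
At 7.78°: 5e-07° × 111195 × cos 7.78° = 5e-07 × 111195 × 0.9908 ≈ 0.055086 m.
Error at 69.03° = 5e-07° × 111195 × cos 69.03° ≈ 0.055597 × 0.3579 = 0.019897 m.
Difference: 0.055086 − 0.019897 = 0.035189 m.
That is 0.0351886 m = 3.5189 cm.

3.5 centimeters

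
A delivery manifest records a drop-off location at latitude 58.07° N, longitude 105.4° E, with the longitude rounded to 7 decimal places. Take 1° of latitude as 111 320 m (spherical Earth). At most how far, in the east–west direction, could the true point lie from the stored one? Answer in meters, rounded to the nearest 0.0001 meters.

Rounding to 7 decimal places leaves the longitude within ±5e-08° of the true value.
Parallels shrink by cos φ, so at 58.07° a degree of longitude is 111320 × 0.5289 ≈ 58875.2 m.
Maximum E–W displacement: 5e-08 × 58875.2 = 0.00294376 m.

0.0029 meters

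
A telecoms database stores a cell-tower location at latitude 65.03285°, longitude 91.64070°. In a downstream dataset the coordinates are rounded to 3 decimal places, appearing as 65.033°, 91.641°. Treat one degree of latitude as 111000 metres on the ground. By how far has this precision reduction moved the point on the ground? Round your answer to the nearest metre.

The latitude changed by -0.00015° and the longitude by -0.00030°.
North–south shift: -0.00015 × 111000 = -16.65 m.
East–west at this latitude: -0.00030° × 111000 × cos 65.033° ≈ -0.00030 × 46852.7 = -14.0558 m.
Distance: √(16.65² + 14.0558²) ≈ 21.7896 m.

22 metres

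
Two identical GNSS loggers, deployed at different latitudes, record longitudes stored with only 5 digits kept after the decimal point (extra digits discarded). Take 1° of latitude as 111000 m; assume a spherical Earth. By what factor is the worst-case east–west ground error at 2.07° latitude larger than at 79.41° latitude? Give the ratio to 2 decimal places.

5.44

Truncating at 5 decimal places can drop up to a full unit in the last place, so the longitude may be off by as much as 1e-05°.
Error at 2.07° = 1e-05° × 111000 × cos 2.07° ≈ 1.11 × 0.9993 = 1.1093 m.
Error at 79.41° = 1e-05° × 111000 × cos 79.41° ≈ 1.11 × 0.1838 = 0.204 m.
Ratio: 1.1093 / 0.204 = cos 2.07° / cos 79.41° ≈ 5.4377.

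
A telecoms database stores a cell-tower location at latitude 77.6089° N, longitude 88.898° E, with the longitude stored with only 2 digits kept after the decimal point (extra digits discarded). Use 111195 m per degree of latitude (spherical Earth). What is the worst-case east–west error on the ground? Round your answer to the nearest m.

Truncating at 2 decimal places can drop up to a full unit in the last place, so the longitude may be off by as much as 0.01°.
At latitude 77.6089° a degree of longitude spans 111195 m × cos 77.6089° = 111195 × 0.2146 ≈ 23860.6 m.
East–west error: 0.01° × 23860.6 m/° ≈ 238.606 m.

239 m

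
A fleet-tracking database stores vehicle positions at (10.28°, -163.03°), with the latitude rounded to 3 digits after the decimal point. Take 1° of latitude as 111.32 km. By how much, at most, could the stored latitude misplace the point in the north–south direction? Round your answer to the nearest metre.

56 metres

Rounding to 3 decimal places leaves the latitude within ±0.0005° of the true value.
North–south distance: 0.0005° × 111320 m/° = 55.66 m.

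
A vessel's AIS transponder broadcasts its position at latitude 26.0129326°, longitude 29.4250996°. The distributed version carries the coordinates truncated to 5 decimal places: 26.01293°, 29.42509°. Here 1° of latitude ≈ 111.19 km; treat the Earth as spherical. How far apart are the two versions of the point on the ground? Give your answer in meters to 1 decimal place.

The latitude changed by +0.0000026° and the longitude by +0.0000096°.
North–south shift: 0.0000026 × 111190 = 0.289094 m.
East–west at this latitude: 0.0000096° × 111190 × cos 26.0129° ≈ 0.0000096 × 99925.9 = 0.959289 m.
Combined displacement = (0.289094² + 0.959289²)^½ ≈ 1.0019 m.

1.0 meters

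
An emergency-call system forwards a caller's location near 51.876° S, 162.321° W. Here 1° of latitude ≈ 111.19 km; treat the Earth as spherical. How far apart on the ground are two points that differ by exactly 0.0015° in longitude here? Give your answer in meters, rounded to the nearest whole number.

One degree of longitude here spans 111190 × cos 51.876° = 111190 × 0.6174 ≈ 68644.9 m; 0.0015° of that is 102.967 m.

103 meters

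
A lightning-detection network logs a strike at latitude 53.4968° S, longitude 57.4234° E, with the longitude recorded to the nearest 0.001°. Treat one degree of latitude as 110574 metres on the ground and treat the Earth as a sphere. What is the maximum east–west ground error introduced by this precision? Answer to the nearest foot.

108 feet

Rounding to 3 decimal places leaves the longitude within ±0.0005° of the true value.
One degree of longitude at 53.4968° is 110574 × cos 53.4968° ≈ 110574 × 0.5949 = 65776.9 m.
Maximum E–W displacement: 0.0005 × 65776.9 = 32.8884 m.
Converting: 32.8884 m × 3.2808 ft/m ≈ 107.9 ft.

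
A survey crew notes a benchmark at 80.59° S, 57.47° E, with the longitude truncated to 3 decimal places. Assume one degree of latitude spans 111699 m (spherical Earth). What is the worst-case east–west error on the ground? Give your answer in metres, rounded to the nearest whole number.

18 metres

Truncating at 3 decimal places can drop up to a full unit in the last place, so the longitude may be off by as much as 0.001°.
One degree of longitude at 80.59° is 111699 × cos 80.59° ≈ 111699 × 0.1635 = 18262.6 m.
Maximum E–W displacement: 0.001 × 18262.6 = 18.2626 m.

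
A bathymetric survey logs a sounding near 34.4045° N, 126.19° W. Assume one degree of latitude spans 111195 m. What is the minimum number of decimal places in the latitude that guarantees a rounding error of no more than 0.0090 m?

7

One degree of latitude covers 111195 m.
N decimal places → at most half a unit in the last place, 0.5 × 10⁻ᴺ° = 111195/2 × 10⁻ᴺ m.
Setting 55597.5 × 10⁻ᴺ ≤ 0.0090 gives 10ᴺ ≥ 6.178e+06, i.e. N ≥ 6.79.
N = 6 would give 0.0556 m (too coarse); N = 7 gives 0.00556 m ≤ 0.0090 m.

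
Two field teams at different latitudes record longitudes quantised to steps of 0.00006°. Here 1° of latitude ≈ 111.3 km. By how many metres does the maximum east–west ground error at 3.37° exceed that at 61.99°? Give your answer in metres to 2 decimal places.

1.77 metres

With a 0.00006° grid the true value lies within half a step, ±0.00006°/2 = ±3e-05°, of the stored one.
Error at 3.37° = 3e-05° × 111300 × cos 3.37° ≈ 3.339 × 0.9983 = 3.3332 m.
At 61.99°: 3e-05° × 111300 × cos 61.99° = 3e-05 × 111300 × 0.4696 ≈ 1.5681 m.
So the lower-latitude error exceeds the higher by 3.3332 − 1.5681 = 1.7651 m.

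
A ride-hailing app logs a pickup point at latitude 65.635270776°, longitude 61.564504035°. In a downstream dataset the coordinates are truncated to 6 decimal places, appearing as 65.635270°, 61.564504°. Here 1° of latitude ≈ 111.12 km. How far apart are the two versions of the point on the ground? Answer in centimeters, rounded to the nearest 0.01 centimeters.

8.62 centimeters

Δlat = 65.635270776 − 65.635270 = +0.000000776°; Δlon = 61.564504035 − 61.564504 = +0.000000035°.
North–south shift: 0.000000776 × 111120 = 0.0862291 m.
E–W at 65.6353°: 0.000000035° × 111120 × cos 65.6353° = 0.000000035 × 111120 × 0.4125 ≈ 0.00160447 m.
Hypotenuse of the two orthogonal shifts: √(0.0862291² + 0.00160447²) = 0.086244 m.
That is 0.086244 m = 8.6244 cm.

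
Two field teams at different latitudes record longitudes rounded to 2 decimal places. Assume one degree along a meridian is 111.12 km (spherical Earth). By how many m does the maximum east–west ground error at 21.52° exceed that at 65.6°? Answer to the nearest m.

Rounding to 2 decimal places leaves the longitude within ±0.005° of the true value.
Error at 21.52° = 0.005° × 111120 × cos 21.52° ≈ 555.6 × 0.9303 = 516.87 m.
At 65.6°: 0.005° × 111120 × cos 65.6° = 0.005 × 111120 × 0.4131 ≈ 229.52 m.
Difference: 516.87 − 229.52 = 287.35 m.

287 m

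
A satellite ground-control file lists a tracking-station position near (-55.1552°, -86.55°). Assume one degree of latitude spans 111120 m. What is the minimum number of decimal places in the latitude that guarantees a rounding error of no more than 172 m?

One degree of latitude covers 111120 m.
N decimal places → at most half a unit in the last place, 0.5 × 10⁻ᴺ° = 111120/2 × 10⁻ᴺ m.
Need 0.5 × 111120 × 10⁻ᴺ ≤ 172 → 10⁻ᴺ ≤ 3.096e-03, so N ≥ 2.51.
N = 2 would give 556 m (too coarse); N = 3 gives 55.6 m ≤ 172 m.

3 decimal places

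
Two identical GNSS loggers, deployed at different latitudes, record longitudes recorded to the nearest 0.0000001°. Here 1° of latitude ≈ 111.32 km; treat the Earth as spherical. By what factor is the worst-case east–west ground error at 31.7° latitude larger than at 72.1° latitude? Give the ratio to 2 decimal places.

Rounding to 7 decimal places leaves the longitude within ±5e-08° of the true value.
Error at 31.7° = 5e-08° × 111320 × cos 31.7° ≈ 0.005566 × 0.8508 = 0.0047356 m.
At 72.1°: 5e-08° × 111320 × cos 72.1° = 5e-08 × 111320 × 0.3074 ≈ 0.0017107 m.
Ratio: 0.0047356 / 0.0017107 = cos 31.7° / cos 72.1° ≈ 2.7682.

2.77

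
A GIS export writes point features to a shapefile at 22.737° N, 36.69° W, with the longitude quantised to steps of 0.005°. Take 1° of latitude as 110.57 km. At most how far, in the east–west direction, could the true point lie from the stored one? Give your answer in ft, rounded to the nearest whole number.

With a 0.005° grid the true value lies within half a step, ±0.005°/2 = ±0.0025°, of the stored one.
One degree of longitude at 22.737° is 110570 × cos 22.737° ≈ 110570 × 0.9223 = 101977 m.
So at most 0.0025° × 101977 ≈ 254.944 m east–west.
In feet: 254.944 m ÷ 0.3048 ≈ 836.43 ft.

836 ft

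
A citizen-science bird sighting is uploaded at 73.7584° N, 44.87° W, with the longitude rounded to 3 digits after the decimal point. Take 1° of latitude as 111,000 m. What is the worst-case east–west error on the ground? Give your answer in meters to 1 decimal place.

Rounding to 3 decimal places leaves the longitude within ±0.0005° of the true value.
Parallels shrink by cos φ, so at 73.7584° a degree of longitude is 111000 × 0.2797 ≈ 31045.4 m.
Maximum E–W displacement: 0.0005 × 31045.4 = 15.5227 m.

15.5 meters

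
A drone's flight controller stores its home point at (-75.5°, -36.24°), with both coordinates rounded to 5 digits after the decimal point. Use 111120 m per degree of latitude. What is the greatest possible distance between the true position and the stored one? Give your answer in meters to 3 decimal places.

0.573 meters

Rounding to 5 decimal places leaves each coordinate within ±5e-06° of the true value.
Latitude error → 5e-06 × 111120 = 0.5556 m along the meridian.
East–west component at 75.5°: 5e-06° × 111120 × cos 75.5° ≈ 5e-06 × 27822.2 ≈ 0.139111 m.
Combining orthogonally: (0.5556² + 0.139111²)^½ ≈ 0.572751 m.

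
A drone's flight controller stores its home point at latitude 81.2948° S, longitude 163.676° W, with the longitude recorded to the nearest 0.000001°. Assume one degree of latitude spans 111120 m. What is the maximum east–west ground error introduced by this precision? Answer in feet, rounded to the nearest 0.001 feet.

0.028 feet

Rounding to 6 decimal places leaves the longitude within ±5e-07° of the true value.
At latitude 81.2948° a degree of longitude spans 111120 m × cos 81.2948° = 111120 × 0.1514 ≈ 16818.1 m.
East–west error: 5e-07° × 16818.1 m/° ≈ 0.00840904 m.
In feet: 0.00840904 m ÷ 0.3048 ≈ 0.027589 ft.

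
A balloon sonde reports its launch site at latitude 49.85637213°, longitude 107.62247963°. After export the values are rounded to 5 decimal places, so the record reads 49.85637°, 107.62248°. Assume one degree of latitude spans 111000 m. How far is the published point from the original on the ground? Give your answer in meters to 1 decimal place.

0.2 meters

Δlat = 49.85637213 − 49.85637 = +0.00000213°; Δlon = 107.62247963 − 107.62248 = -0.00000037°.
N–S: 0.00000213° × 111000 m/° = 0.23643 m.
E–W at 49.8564°: -0.00000037° × 111000 × cos 49.8564° = -0.00000037 × 111000 × 0.6447 ≈ -0.0264781 m.
Hypotenuse of the two orthogonal shifts: √(0.23643² + 0.0264781²) = 0.237908 m.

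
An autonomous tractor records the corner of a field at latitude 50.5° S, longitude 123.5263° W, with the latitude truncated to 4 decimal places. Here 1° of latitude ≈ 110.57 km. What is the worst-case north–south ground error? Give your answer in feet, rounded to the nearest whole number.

36 feet

Truncating at 4 decimal places can drop up to a full unit in the last place, so the latitude may be off by as much as 0.0001°.
North–south distance: 0.0001° × 110570 m/° = 11.057 m.
Converting: 11.057 m × 3.2808 ft/m ≈ 36.276 ft.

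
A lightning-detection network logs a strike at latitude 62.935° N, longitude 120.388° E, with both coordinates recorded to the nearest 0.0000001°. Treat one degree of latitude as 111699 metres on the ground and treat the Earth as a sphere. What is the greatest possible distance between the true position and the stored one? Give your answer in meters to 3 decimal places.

0.006 meters

Rounding to 7 decimal places leaves each coordinate within ±5e-08° of the true value.
North–south component: 5e-08° × 111699 = 0.00558495 m.
E–W at 62.935°: 5e-08° × 111699 × cos 62.935° = 5e-08 × 111699 × 0.4550 ≈ 0.00254116 m.
Combining orthogonally: (0.00558495² + 0.00254116²)^½ ≈ 0.00613589 m.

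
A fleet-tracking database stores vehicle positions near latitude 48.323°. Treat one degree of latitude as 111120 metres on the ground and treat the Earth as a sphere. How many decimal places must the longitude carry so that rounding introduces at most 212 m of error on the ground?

3 decimal places

At 48.323° one degree of longitude covers 111120 × cos 48.323° ≈ 111120 × 0.6649 ≈ 73887.1 m.
N decimal places → at most half a unit in the last place, 0.5 × 10⁻ᴺ° = 73887.1/2 × 10⁻ᴺ m.
Setting 36943.5 × 10⁻ᴺ ≤ 212 gives 10ᴺ ≥ 174.3, i.e. N ≥ 2.24.
So 3 decimal places suffice (36.9 m); 2 would allow up to 369 m.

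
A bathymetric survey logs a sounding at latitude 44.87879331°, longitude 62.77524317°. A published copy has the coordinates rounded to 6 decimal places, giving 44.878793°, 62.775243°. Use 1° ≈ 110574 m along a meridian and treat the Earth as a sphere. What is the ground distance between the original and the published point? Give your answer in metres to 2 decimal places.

0.04 metres

The latitude changed by +0.00000031° and the longitude by +0.00000017°.
North–south shift: 0.00000031 × 110574 = 0.0342779 m.
E–W at 44.8788°: 0.00000017° × 110574 × cos 44.8788° = 0.00000017 × 110574 × 0.7086 ≈ 0.01332 m.
Combined displacement = (0.0342779² + 0.01332²)^½ ≈ 0.036775 m.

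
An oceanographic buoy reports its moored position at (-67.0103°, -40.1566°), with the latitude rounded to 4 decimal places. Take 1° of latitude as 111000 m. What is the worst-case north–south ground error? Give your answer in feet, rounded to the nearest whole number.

18 feet

Rounding to 4 decimal places leaves the latitude within ±5e-05° of the true value.
So the N–S error is at most 5e-05 × 111000 = 5.55 m.
Converting: 5.55 m × 3.2808 ft/m ≈ 18.209 ft.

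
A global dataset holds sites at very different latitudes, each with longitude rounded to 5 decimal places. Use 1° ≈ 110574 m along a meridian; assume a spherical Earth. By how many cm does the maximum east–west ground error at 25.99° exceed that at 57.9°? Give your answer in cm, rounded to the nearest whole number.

20 cm

Rounding to 5 decimal places leaves the longitude within ±5e-06° of the true value.
At 25.99°: 5e-06° × 110574 × cos 25.99° = 5e-06 × 110574 × 0.8989 ≈ 0.49696 m.
Error at 57.9° = 5e-06° × 110574 × cos 57.9° ≈ 0.55287 × 0.5314 = 0.29379 m.
So the lower-latitude error exceeds the higher by 0.49696 − 0.29379 = 0.20316 m.
That is 0.203164 m = 20.316 cm.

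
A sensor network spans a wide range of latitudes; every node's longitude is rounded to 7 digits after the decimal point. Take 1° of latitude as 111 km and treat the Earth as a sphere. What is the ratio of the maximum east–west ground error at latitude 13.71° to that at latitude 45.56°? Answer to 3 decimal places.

Rounding to 7 decimal places leaves the longitude within ±5e-08° of the true value.
At 13.71°: 5e-08° × 111000 × cos 13.71° = 5e-08 × 111000 × 0.9715 ≈ 0.0053919 m.
Error at 45.56° = 5e-08° × 111000 × cos 45.56° ≈ 0.00555 × 0.7002 = 0.0038859 m.
The ratio reduces to cos 13.71° / cos 45.56° = 0.9715/0.7002 ≈ 1.3875.

1.388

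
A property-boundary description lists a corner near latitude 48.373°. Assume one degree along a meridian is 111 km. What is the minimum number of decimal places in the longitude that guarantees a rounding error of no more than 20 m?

4

At 48.373° one degree of longitude covers 111000 × cos 48.373° ≈ 111000 × 0.6643 ≈ 73734.9 m.
With N decimal places the half-ulp bound is 0.5·10⁻ᴺ°, or 0.5·10⁻ᴺ × 73734.9 m on the ground.
Need 0.5 × 73734.9 × 10⁻ᴺ ≤ 20 → 10⁻ᴺ ≤ 5.425e-04, so N ≥ 3.27.
N = 3 would give 36.9 m (too coarse); N = 4 gives 3.69 m ≤ 20 m.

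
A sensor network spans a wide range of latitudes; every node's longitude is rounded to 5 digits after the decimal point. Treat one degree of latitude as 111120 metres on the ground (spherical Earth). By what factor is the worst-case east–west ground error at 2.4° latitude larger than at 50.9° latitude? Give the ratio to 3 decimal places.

1.584

Rounding to 5 decimal places leaves the longitude within ±5e-06° of the true value.
Error at 2.4° = 5e-06° × 111120 × cos 2.4° ≈ 0.5556 × 0.9991 = 0.55511 m.
Error at 50.9° = 5e-06° × 111120 × cos 50.9° ≈ 0.5556 × 0.6307 = 0.3504 m.
The ratio reduces to cos 2.4° / cos 50.9° = 0.9991/0.6307 ≈ 1.5842.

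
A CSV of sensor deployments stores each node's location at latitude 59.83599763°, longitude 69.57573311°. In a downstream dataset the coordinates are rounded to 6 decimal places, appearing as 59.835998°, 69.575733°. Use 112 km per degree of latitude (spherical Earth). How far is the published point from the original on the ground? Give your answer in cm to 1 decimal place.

Δlat = 59.83599763 − 59.835998 = -0.00000037°; Δlon = 69.57573311 − 69.575733 = +0.00000011°.
North–south shift: -0.00000037 × 112000 = -0.04144 m.
East–west at this latitude: 0.00000011° × 112000 × cos 59.836° ≈ 0.00000011 × 56277.4 = 0.00619051 m.
Hypotenuse of the two orthogonal shifts: √(0.04144² + 0.00619051²) = 0.0418998 m.
That is 0.0418998 m = 4.19 cm.

4.2 cm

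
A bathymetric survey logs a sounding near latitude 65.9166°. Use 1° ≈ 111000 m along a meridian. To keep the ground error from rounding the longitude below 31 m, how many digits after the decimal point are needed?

3 decimal places

At 65.9166° one degree of longitude covers 111000 × cos 65.9166° ≈ 111000 × 0.4081 ≈ 45295.3 m.
With N decimal places the half-ulp bound is 0.5·10⁻ᴺ°, or 0.5·10⁻ᴺ × 45295.3 m on the ground.
Need 0.5 × 45295.3 × 10⁻ᴺ ≤ 31 → 10⁻ᴺ ≤ 1.369e-03, so N ≥ 2.86.
N = 2 would give 226 m (too coarse); N = 3 gives 22.6 m ≤ 31 m.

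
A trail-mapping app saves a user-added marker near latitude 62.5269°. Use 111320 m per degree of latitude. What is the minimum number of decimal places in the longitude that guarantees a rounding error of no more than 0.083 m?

6 decimal places

At 62.5269° one degree of longitude covers 111320 × cos 62.5269° ≈ 111320 × 0.4613 ≈ 51355.5 m.
Rounding to N decimal places gives at most 0.5 × 10⁻ᴺ degrees of error, i.e. 0.5 × 10⁻ᴺ × 51355.5 m.
Need 0.5 × 51355.5 × 10⁻ᴺ ≤ 0.083 → 10⁻ᴺ ≤ 3.232e-06, so N ≥ 5.49.
So 6 decimal places suffice (0.0257 m); 5 would allow up to 0.257 m.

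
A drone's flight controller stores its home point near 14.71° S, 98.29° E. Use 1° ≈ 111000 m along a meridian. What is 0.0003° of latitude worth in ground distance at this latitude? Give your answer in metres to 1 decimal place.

Along a meridian 0.0003° is 0.0003 × 111000 = 33.3 m.

33.3 metres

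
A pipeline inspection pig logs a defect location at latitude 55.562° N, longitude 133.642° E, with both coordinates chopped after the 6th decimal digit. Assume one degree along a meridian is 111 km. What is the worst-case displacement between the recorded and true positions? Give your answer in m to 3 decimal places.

0.128 m

Truncating at 6 decimal places can drop up to a full unit in the last place, so each coordinate may be off by as much as 1e-06°.
North–south component: 1e-06° × 111000 = 0.111 m.
East–west component at 55.562°: 1e-06° × 111000 × cos 55.562° ≈ 1e-06 × 62772.1 ≈ 0.0627721 m.
The two errors are perpendicular, so the maximum displacement is √(0.111² + 0.0627721²) ≈ 0.12752 m.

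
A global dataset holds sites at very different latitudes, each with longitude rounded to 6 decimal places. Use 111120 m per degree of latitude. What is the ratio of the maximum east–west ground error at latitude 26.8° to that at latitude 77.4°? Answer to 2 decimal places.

Rounding to 6 decimal places leaves the longitude within ±5e-07° of the true value.
Error at 26.8° = 5e-07° × 111120 × cos 26.8° ≈ 0.05556 × 0.8926 = 0.049592 m.
Error at 77.4° = 5e-07° × 111120 × cos 77.4° ≈ 0.05556 × 0.2181 = 0.01212 m.
Ratio: 0.049592 / 0.01212 = cos 26.8° / cos 77.4° ≈ 4.0917.

4.09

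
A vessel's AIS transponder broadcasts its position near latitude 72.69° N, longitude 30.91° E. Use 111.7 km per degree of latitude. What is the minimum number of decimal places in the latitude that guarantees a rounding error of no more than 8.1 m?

4 decimal places

One degree of latitude covers 111700 m.
N decimal places → at most half a unit in the last place, 0.5 × 10⁻ᴺ° = 111700/2 × 10⁻ᴺ m.
Setting 55850 × 10⁻ᴺ ≤ 8.1 gives 10ᴺ ≥ 6895, i.e. N ≥ 3.84.
At 3 places the error can reach 55.9 m, but 4 places keeps it to 5.58 m.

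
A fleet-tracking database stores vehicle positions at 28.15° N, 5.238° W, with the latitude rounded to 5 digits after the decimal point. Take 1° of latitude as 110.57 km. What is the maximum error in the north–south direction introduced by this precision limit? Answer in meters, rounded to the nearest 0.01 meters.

Rounding to 5 decimal places leaves the latitude within ±5e-06° of the true value.
North–south distance: 5e-06° × 110570 m/° = 0.55285 m.

0.55 meters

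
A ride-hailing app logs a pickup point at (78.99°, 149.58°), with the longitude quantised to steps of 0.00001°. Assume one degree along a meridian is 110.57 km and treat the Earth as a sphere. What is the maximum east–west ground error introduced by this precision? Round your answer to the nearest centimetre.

11 centimetres

With a 0.00001° grid the true value lies within half a step, ±0.00001°/2 = ±5e-06°, of the stored one.
At latitude 78.99° a degree of longitude spans 110570 m × cos 78.99° = 110570 × 0.1910 ≈ 21116.7 m.
East–west error: 5e-06° × 21116.7 m/° ≈ 0.105583 m.
That is 0.105583 m = 10.558 cm.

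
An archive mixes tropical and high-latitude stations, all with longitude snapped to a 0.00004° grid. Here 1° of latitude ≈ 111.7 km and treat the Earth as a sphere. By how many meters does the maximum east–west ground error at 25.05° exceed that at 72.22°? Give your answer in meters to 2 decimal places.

With a 0.00004° grid the true value lies within half a step, ±0.00004°/2 = ±2e-05°, of the stored one.
Error at 25.05° = 2e-05° × 111700 × cos 25.05° ≈ 2.234 × 0.9059 = 2.0239 m.
Error at 72.22° = 2e-05° × 111700 × cos 72.22° ≈ 2.234 × 0.3054 = 0.68218 m.
So the lower-latitude error exceeds the higher by 2.0239 − 0.68218 = 1.3417 m.

1.34 meters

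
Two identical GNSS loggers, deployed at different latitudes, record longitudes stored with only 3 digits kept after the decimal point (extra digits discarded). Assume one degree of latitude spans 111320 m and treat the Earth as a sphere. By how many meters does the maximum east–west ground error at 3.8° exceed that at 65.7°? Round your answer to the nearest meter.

Truncating at 3 decimal places can drop up to a full unit in the last place, so the longitude may be off by as much as 0.001°.
At 3.8°: 0.001° × 111320 × cos 3.8° = 0.001 × 111320 × 0.9978 ≈ 111.08 m.
Error at 65.7° = 0.001° × 111320 × cos 65.7° ≈ 111.32 × 0.4115 = 45.81 m.
So the lower-latitude error exceeds the higher by 111.08 − 45.81 = 65.265 m.

65 meters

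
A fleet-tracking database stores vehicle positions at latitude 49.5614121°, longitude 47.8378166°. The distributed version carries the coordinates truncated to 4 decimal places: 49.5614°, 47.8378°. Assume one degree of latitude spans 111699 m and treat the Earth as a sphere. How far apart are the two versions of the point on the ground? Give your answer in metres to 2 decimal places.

1.81 metres

Δlat = 49.5614121 − 49.5614 = +0.0000121°; Δlon = 47.8378166 − 47.8378 = +0.0000166°.
North–south shift: 0.0000121 × 111699 = 1.35156 m.
East–west at this latitude: 0.0000166° × 111699 × cos 49.5614° ≈ 0.0000166 × 72451.6 = 1.2027 m.
Hypotenuse of the two orthogonal shifts: √(1.35156² + 1.2027²) = 1.8092 m.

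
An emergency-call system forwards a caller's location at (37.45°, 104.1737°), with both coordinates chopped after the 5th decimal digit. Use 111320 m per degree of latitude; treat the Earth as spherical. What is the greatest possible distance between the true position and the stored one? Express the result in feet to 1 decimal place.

Truncating at 5 decimal places can drop up to a full unit in the last place, so each coordinate may be off by as much as 1e-05°.
North–south component: 1e-05° × 111320 = 1.1132 m.
East–west component at 37.45°: 1e-05° × 111320 × cos 37.45° ≈ 1e-05 × 88375.2 ≈ 0.883752 m.
Combining orthogonally: (1.1132² + 0.883752²)^½ ≈ 1.42135 m.
In feet: 1.42135 m ÷ 0.3048 ≈ 4.6632 ft.

4.7 feet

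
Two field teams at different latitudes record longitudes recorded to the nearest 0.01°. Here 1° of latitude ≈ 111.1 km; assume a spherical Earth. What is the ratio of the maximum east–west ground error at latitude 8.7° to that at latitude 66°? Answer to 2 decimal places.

2.43

Rounding to 2 decimal places leaves the longitude within ±0.005° of the true value.
At 8.7°: 0.005° × 111100 × cos 8.7° = 0.005 × 111100 × 0.9885 ≈ 549.11 m.
At 66°: 0.005° × 111100 × cos 66° = 0.005 × 111100 × 0.4067 ≈ 225.94 m.
The ratio reduces to cos 8.7° / cos 66° = 0.9885/0.4067 ≈ 2.4303.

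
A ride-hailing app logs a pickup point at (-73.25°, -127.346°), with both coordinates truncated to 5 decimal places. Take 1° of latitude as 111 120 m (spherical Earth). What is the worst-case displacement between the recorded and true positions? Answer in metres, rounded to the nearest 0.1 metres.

Truncating at 5 decimal places can drop up to a full unit in the last place, so each coordinate may be off by as much as 1e-05°.
Latitude error → 1e-05 × 111120 = 1.1112 m along the meridian.
Longitude error → 1e-05 × 111120 × cos 73.25° = 1e-05 × 111120 × 0.2882 ≈ 0.320244 m.
The two errors are perpendicular, so the maximum displacement is √(1.1112² + 0.320244²) ≈ 1.15643 m.

1.2 metres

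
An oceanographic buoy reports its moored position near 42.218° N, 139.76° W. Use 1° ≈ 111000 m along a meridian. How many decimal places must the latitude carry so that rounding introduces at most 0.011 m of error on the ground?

7 decimal places

One degree of latitude covers 111000 m.
Rounding to N decimal places gives at most 0.5 × 10⁻ᴺ degrees of error, i.e. 0.5 × 10⁻ᴺ × 111000 m.
Setting 55500 × 10⁻ᴺ ≤ 0.011 gives 10ᴺ ≥ 5.045e+06, i.e. N ≥ 6.70.
So 7 decimal places suffice (0.00555 m); 6 would allow up to 0.0555 m.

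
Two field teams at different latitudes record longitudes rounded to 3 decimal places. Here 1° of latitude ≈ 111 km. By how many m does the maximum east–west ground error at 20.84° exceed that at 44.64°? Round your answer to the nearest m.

Rounding to 3 decimal places leaves the longitude within ±0.0005° of the true value.
Error at 20.84° = 0.0005° × 111000 × cos 20.84° ≈ 55.5 × 0.9346 = 51.869 m.
Error at 44.64° = 0.0005° × 111000 × cos 44.64° ≈ 55.5 × 0.7115 = 39.49 m.
So the lower-latitude error exceeds the higher by 51.869 − 39.49 = 12.379 m.

12 m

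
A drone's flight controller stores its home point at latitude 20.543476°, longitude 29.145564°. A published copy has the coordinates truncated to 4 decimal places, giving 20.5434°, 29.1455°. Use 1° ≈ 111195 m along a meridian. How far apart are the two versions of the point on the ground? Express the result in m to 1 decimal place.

10.8 m

Δlat = 20.543476 − 20.5434 = +0.000076°; Δlon = 29.145564 − 29.1455 = +0.000064°.
N–S: 0.000076° × 111195 m/° = 8.45082 m.
East–west at this latitude: 0.000064° × 111195 × cos 20.5434° ≈ 0.000064 × 104124 = 6.66392 m.
Distance: √(8.45082² + 6.66392²) ≈ 10.7622 m.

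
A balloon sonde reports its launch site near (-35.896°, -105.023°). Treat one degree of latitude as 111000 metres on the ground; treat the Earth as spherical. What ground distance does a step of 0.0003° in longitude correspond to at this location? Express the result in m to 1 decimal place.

27.0 m

At 35.896° a degree of longitude is 111000 × cos 35.896° ≈ 89919.2 m, so 0.0003° corresponds to 26.9757 m.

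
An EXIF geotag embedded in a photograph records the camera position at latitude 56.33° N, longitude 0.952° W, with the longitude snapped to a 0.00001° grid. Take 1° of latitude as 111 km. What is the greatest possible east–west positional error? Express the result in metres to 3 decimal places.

With a 0.00001° grid the true value lies within half a step, ±0.00001°/2 = ±5e-06°, of the stored one.
Parallels shrink by cos φ, so at 56.33° a degree of longitude is 111000 × 0.5544 ≈ 61539.4 m.
So at most 5e-06° × 61539.4 ≈ 0.307697 m east–west.

0.308 metres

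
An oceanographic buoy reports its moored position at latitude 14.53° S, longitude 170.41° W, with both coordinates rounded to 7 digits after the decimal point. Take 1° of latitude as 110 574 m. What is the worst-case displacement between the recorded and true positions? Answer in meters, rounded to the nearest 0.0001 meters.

0.0077 meters

Rounding to 7 decimal places leaves each coordinate within ±5e-08° of the true value.
N–S: 5e-08° × 110574 m/° = 0.0055287 m.
E–W at 14.53°: 5e-08° × 110574 × cos 14.53° = 5e-08 × 110574 × 0.9680 ≈ 0.00535187 m.
Worst case both components are at the extreme and orthogonal: √(0.0055287² + 0.00535187²) ≈ 0.00769474 m.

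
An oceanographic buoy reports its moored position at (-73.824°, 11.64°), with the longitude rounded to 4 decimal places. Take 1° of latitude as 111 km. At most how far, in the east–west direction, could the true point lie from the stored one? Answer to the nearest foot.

5 feet

Rounding to 4 decimal places leaves the longitude within ±5e-05° of the true value.
One degree of longitude at 73.824° is 111000 × cos 73.824° ≈ 111000 × 0.2786 = 30923.4 m.
Maximum E–W displacement: 5e-05 × 30923.4 = 1.54617 m.
In feet: 1.54617 m ÷ 0.3048 ≈ 5.0727 ft.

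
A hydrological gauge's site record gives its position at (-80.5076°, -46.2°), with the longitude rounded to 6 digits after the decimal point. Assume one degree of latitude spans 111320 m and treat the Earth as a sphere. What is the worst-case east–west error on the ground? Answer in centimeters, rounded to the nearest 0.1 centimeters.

0.9 centimeters

Rounding to 6 decimal places leaves the longitude within ±5e-07° of the true value.
Parallels shrink by cos φ, so at 80.5076° a degree of longitude is 111320 × 0.1649 ≈ 18358.5 m.
So at most 5e-07° × 18358.5 ≈ 0.00917927 m east–west.
That is 0.00917927 m = 0.91793 cm.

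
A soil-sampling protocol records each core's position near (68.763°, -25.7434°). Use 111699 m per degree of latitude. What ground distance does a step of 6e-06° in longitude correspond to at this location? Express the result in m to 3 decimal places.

0.243 m

At 68.763° a degree of longitude is 111699 × cos 68.763° ≈ 40460.3 m, so 6e-06° corresponds to 0.242762 m.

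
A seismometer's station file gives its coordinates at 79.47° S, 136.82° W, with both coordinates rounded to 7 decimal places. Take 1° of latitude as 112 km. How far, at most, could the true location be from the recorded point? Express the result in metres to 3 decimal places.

Rounding to 7 decimal places leaves each coordinate within ±5e-08° of the true value.
N–S: 5e-08° × 112000 m/° = 0.0056 m.
East–west component at 79.47°: 5e-08° × 112000 × cos 79.47° ≈ 5e-08 × 20468 ≈ 0.0010234 m.
Worst case both components are at the extreme and orthogonal: √(0.0056² + 0.0010234²) ≈ 0.00569275 m.

0.006 metres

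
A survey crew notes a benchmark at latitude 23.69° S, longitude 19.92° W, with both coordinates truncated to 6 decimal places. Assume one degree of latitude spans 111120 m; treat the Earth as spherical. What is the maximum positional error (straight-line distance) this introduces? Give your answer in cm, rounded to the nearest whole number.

Truncating at 6 decimal places can drop up to a full unit in the last place, so each coordinate may be off by as much as 1e-06°.
North–south component: 1e-06° × 111120 = 0.11112 m.
Longitude error → 1e-06 × 111120 × cos 23.69° = 1e-06 × 111120 × 0.9157 ≈ 0.101756 m.
The two errors are perpendicular, so the maximum displacement is √(0.11112² + 0.101756²) ≈ 0.150672 m.
That is 0.150672 m = 15.067 cm.

15 cm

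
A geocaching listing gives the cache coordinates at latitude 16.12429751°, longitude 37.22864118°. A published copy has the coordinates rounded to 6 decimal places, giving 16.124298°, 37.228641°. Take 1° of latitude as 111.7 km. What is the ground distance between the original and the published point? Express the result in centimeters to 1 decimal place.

Δlat = 16.12429751 − 16.124298 = -0.00000049°; Δlon = 37.22864118 − 37.228641 = +0.00000018°.
North–south shift: -0.00000049 × 111700 = -0.054733 m.
East–west at this latitude: 0.00000018° × 111700 × cos 16.1243° ≈ 0.00000018 × 107306 = 0.0193151 m.
Combined displacement = (0.054733² + 0.0193151²)^½ ≈ 0.0580411 m.
That is 0.0580411 m = 5.8041 cm.

5.8 centimeters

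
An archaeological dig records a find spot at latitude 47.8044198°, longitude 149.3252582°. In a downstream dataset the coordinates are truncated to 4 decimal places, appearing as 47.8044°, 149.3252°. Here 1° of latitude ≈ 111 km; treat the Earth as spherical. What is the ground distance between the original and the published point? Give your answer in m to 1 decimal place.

4.9 m

The latitude changed by +0.0000198° and the longitude by +0.0000582°.
N–S: 0.0000198° × 111000 m/° = 2.1978 m.
E–W at 47.8044°: 0.0000582° × 111000 × cos 47.8044° = 0.0000582 × 111000 × 0.6717 ≈ 4.33908 m.
Combined displacement = (2.1978² + 4.33908²)^½ ≈ 4.86394 m.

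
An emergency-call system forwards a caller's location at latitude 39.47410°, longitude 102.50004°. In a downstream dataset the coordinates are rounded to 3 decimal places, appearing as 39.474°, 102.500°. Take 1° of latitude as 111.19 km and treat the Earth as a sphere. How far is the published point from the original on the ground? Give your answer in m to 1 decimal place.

Δlat = 39.47410 − 39.474 = +0.00010°; Δlon = 102.50004 − 102.500 = +0.00004°.
North–south shift: 0.00010 × 111190 = 11.119 m.
E–W at 39.474°: 0.00004° × 111190 × cos 39.474° = 0.00004 × 111190 × 0.7719 ≈ 3.43316 m.
Combined displacement = (11.119² + 3.43316²)^½ ≈ 11.637 m.

11.6 m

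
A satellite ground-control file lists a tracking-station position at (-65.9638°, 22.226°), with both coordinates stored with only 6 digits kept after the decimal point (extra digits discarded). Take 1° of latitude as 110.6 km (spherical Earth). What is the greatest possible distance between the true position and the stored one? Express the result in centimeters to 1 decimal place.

11.9 centimeters

Truncating at 6 decimal places can drop up to a full unit in the last place, so each coordinate may be off by as much as 1e-06°.
Latitude error → 1e-06 × 110600 = 0.1106 m along the meridian.
E–W at 65.9638°: 1e-06° × 110600 × cos 65.9638° = 1e-06 × 110600 × 0.4073 ≈ 0.0450489 m.
Combining orthogonally: (0.1106² + 0.0450489²)^½ ≈ 0.119423 m.
That is 0.119423 m = 11.942 cm.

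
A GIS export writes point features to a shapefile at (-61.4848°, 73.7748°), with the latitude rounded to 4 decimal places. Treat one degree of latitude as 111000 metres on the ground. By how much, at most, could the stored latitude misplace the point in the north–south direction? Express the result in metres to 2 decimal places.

Rounding to 4 decimal places leaves the latitude within ±5e-05° of the true value.
So the N–S error is at most 5e-05 × 111000 = 5.55 m.

5.55 metres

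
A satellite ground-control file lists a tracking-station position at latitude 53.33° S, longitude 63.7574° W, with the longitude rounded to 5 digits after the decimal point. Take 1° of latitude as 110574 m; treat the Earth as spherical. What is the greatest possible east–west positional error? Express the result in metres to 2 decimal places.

0.33 metres

Rounding to 5 decimal places leaves the longitude within ±5e-06° of the true value.
Parallels shrink by cos φ, so at 53.33° a degree of longitude is 110574 × 0.5972 ≈ 66035.4 m.
Maximum E–W displacement: 5e-06 × 66035.4 = 0.330177 m.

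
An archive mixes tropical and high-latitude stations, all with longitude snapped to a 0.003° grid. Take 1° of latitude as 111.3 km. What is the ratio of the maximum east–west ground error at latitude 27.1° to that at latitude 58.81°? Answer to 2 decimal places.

1.72

With a 0.003° grid the true value lies within half a step, ±0.003°/2 = ±0.0015°, of the stored one.
Error at 27.1° = 0.0015° × 111300 × cos 27.1° ≈ 166.95 × 0.8902 = 148.62 m.
At 58.81°: 0.0015° × 111300 × cos 58.81° = 0.0015 × 111300 × 0.5179 ≈ 86.46 m.
Ratio: 148.62 / 86.46 = cos 27.1° / cos 58.81° ≈ 1.7190.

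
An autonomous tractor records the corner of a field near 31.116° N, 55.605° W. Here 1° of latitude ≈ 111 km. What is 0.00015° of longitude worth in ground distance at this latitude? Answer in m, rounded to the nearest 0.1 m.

At 31.116° a degree of longitude is 111000 × cos 31.116° ≈ 95029.6 m, so 0.00015° corresponds to 14.2544 m.

14.3 m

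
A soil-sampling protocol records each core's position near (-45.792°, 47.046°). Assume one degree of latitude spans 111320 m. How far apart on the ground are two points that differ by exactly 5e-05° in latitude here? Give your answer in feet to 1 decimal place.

18.3 feet

Along a meridian 5e-05° is 5e-05 × 111320 = 5.566 m.
Converting: 5.566 m × 3.2808 ft/m ≈ 18.261 ft.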